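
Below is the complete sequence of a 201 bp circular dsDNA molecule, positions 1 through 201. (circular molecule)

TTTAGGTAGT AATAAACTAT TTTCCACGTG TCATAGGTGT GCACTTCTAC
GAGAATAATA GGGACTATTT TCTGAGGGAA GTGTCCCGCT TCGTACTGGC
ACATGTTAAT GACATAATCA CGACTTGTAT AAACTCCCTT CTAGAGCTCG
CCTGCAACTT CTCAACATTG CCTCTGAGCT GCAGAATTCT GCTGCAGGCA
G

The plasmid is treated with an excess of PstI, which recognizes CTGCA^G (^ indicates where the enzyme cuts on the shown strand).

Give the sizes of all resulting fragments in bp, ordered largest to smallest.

188, 13 bp

PstI sites (CTGCAG) start at positions 179, 192.
PstI cuts after base 5 of each site (before the last base), so after positions 183, 196.
Circular molecule, 2 cuts → 2 fragments:
  184–196 → 13 bp
  197–201 then 1–183 → 5 + 183 = 188 bp
Sorted largest to smallest: 188, 13 bp.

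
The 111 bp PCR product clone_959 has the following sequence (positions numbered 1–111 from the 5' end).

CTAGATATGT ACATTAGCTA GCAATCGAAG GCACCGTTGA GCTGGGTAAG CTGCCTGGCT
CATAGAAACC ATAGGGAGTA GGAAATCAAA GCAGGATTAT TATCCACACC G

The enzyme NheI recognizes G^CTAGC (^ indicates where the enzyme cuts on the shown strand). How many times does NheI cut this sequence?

1

GCTAGC occurs starting at position 17.
NheI cuts at 1 site.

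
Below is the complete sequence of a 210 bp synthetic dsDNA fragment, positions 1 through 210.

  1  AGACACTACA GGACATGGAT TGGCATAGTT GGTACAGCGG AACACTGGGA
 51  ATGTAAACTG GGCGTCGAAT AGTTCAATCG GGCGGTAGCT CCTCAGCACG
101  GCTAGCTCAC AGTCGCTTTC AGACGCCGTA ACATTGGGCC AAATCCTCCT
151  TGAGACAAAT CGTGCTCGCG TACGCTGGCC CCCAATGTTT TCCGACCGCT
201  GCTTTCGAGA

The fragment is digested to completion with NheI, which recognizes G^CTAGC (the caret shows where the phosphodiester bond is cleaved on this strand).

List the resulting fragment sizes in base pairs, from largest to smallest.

109, 101 bp

The NheI site (GCTAGC) starts at position 101.
NheI cuts after the first base of each site, so after position 101.
Linear molecule, 1 cut → 2 fragments:
  1–101 → 101 bp
  102–210 → 109 bp
Sorted largest to smallest: 109, 101 bp.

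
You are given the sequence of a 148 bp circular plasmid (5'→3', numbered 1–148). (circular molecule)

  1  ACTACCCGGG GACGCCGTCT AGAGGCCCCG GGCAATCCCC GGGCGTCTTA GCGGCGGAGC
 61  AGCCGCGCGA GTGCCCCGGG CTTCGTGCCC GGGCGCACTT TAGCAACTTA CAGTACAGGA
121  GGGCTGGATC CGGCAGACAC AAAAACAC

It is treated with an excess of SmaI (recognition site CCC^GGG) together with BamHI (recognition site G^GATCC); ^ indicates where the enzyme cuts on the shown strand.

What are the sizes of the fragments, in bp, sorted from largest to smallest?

SmaI sites (CCCGGG) start at positions 5, 27, 38, 75, 88.
SmaI cuts after base 3 of each site, so after positions 7, 29, 40, 77, 90.
The BamHI site (GGATCC) starts at position 126.
BamHI cuts after the first base of each site, so after position 126.
Combined cut positions: 7, 29, 40, 77, 90, 126.
Circular molecule, 6 cuts → 6 fragments:
  8–29 → 22 bp
  30–40 → 11 bp
  41–77 → 37 bp
  78–90 → 13 bp
  91–126 → 36 bp
  127–148 then 1–7 → 22 + 7 = 29 bp
Sorted largest to smallest: 37, 36, 29, 22, 13, 11 bp.

37, 36, 29, 22, 13, 11 bp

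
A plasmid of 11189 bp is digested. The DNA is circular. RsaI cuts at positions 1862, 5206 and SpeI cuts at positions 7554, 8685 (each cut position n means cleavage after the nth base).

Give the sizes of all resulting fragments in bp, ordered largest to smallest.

Combined cut positions (sorted): 1862, 5206, 7554, 8685.
Circular molecule, 4 cuts → 4 fragments:
  5206 − 1862 = 3344 bp
  7554 − 5206 = 2348 bp
  8685 − 7554 = 1131 bp
  wrap: 11189 − 8685 + 1862 = 4366 bp
Sorted largest to smallest: 4366, 3344, 2348, 1131 bp.

4366, 3344, 2348, 1131 bp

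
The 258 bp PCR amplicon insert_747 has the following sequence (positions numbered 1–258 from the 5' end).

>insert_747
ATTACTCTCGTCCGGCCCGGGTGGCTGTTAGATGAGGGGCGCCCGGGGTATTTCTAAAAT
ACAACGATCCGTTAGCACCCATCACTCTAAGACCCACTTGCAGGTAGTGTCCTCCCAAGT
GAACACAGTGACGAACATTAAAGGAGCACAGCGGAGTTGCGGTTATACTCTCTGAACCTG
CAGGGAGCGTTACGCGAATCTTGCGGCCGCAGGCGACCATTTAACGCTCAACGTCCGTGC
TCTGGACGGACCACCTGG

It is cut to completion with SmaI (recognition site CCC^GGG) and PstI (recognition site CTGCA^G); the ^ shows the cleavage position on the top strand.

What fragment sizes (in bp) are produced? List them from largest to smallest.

138, 76, 26, 18 bp

SmaI sites (CCCGGG) start at positions 16, 42.
SmaI cuts after base 3 of each site, so after positions 18, 44.
The PstI site (CTGCAG) starts at position 178.
PstI cuts after base 5 of each site (before the last base), so after position 182.
Combined cut positions: 18, 44, 182.
Linear molecule, 3 cuts → 4 fragments:
  1–18 → 18 bp
  19–44 → 26 bp
  45–182 → 138 bp
  183–258 → 76 bp
Sorted largest to smallest: 138, 76, 26, 18 bp.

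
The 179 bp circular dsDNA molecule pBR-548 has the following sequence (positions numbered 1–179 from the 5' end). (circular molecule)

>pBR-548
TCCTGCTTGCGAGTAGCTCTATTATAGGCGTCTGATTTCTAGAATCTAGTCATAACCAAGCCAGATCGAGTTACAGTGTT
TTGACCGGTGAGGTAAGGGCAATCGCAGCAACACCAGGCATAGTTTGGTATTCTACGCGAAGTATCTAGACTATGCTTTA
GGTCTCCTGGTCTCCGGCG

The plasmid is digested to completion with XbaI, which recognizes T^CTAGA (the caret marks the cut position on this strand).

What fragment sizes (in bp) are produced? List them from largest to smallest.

XbaI sites (TCTAGA) start at positions 38, 145.
XbaI cuts after the first base of each site, so after positions 38, 145.
Circular molecule, 2 cuts → 2 fragments:
  39–145 → 107 bp
  146–179 then 1–38 → 34 + 38 = 72 bp
Sorted largest to smallest: 107, 72 bp.

107, 72 bp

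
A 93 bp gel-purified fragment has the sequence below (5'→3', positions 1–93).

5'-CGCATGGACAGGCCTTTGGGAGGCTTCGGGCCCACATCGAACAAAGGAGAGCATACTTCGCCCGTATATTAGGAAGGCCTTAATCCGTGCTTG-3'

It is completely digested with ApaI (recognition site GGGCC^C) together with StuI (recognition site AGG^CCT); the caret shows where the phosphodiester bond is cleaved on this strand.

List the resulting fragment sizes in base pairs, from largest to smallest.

The ApaI site (GGGCCC) starts at position 28.
ApaI cuts after base 5 of each site (before the last base), so after position 32.
StuI sites (AGGCCT) start at positions 10, 75.
StuI cuts after base 3 of each site, so after positions 12, 77.
Combined cut positions: 12, 32, 77.
Linear molecule, 3 cuts → 4 fragments:
  1–12 → 12 bp
  13–32 → 20 bp
  33–77 → 45 bp
  78–93 → 16 bp
Sorted largest to smallest: 45, 20, 16, 12 bp.

45, 20, 16, 12 bp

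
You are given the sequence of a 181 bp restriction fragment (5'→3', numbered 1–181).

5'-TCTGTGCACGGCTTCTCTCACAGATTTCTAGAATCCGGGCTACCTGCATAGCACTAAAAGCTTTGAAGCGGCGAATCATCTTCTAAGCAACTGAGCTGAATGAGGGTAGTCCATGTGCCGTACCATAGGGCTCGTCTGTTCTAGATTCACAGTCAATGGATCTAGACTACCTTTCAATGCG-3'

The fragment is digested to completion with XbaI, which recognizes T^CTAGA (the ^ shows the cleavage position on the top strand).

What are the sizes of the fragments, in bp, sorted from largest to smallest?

XbaI sites (TCTAGA) start at positions 27, 140, 161.
XbaI cuts after the first base of each site, so after positions 27, 140, 161.
Linear molecule, 3 cuts → 4 fragments:
  1–27 → 27 bp
  28–140 → 113 bp
  141–161 → 21 bp
  162–181 → 20 bp
Sorted largest to smallest: 113, 27, 21, 20 bp.

113, 27, 21, 20 bp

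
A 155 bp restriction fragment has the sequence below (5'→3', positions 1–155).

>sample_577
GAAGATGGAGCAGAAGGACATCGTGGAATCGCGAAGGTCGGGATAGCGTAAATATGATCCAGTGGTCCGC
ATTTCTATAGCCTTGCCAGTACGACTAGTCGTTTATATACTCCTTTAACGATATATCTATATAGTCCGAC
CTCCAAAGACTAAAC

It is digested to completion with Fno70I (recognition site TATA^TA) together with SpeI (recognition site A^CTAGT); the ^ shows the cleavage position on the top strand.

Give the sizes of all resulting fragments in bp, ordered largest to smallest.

94, 24, 24, 13 bp

Fno70I sites (TATATA) start at positions 104, 128.
Fno70I cuts after base 4 of each site, so after positions 107, 131.
The SpeI site (ACTAGT) starts at position 94.
SpeI cuts after the first base of each site, so after position 94.
Combined cut positions: 94, 107, 131.
Linear molecule, 3 cuts → 4 fragments:
  1–94 → 94 bp
  95–107 → 13 bp
  108–131 → 24 bp
  132–155 → 24 bp
Sorted largest to smallest: 94, 24, 24, 13 bp.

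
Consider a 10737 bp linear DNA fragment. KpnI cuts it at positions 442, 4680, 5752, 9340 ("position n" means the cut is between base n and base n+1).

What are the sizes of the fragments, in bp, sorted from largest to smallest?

4238, 3588, 1397, 1072, 442 bp

Linear molecule, 4 cuts → 5 fragments:
  442 − 0 = 442 bp
  4680 − 442 = 4238 bp
  5752 − 4680 = 1072 bp
  9340 − 5752 = 3588 bp
  10737 − 9340 = 1397 bp
Sorted largest to smallest: 4238, 3588, 1397, 1072, 442 bp.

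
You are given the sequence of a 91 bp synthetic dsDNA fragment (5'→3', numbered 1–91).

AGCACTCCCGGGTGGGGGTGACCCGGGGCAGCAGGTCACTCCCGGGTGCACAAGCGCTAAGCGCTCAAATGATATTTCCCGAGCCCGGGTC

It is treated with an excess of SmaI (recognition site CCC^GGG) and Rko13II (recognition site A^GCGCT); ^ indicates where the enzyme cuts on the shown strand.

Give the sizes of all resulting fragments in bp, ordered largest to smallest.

26, 19, 15, 10, 9, 7, 5 bp

SmaI sites (CCCGGG) start at positions 7, 22, 41, 84.
SmaI cuts after base 3 of each site, so after positions 9, 24, 43, 86.
Rko13II sites (AGCGCT) start at positions 53, 60.
Rko13II cuts after the first base of each site, so after positions 53, 60.
Combined cut positions: 9, 24, 43, 53, 60, 86.
Linear molecule, 6 cuts → 7 fragments:
  1–9 → 9 bp
  10–24 → 15 bp
  25–43 → 19 bp
  44–53 → 10 bp
  54–60 → 7 bp
  61–86 → 26 bp
  87–91 → 5 bp
Sorted largest to smallest: 26, 19, 15, 10, 9, 7, 5 bp.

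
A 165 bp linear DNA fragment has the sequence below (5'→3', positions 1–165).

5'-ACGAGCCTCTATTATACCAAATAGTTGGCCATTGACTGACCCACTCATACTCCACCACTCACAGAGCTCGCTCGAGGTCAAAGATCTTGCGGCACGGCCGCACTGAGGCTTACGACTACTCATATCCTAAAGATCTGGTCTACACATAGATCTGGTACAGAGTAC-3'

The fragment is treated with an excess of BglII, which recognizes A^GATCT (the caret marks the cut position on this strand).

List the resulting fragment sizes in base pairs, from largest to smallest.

82, 49, 17, 17 bp

BglII sites (AGATCT) start at positions 82, 131, 148.
BglII cuts after the first base of each site, so after positions 82, 131, 148.
Linear molecule, 3 cuts → 4 fragments:
  1–82 → 82 bp
  83–131 → 49 bp
  132–148 → 17 bp
  149–165 → 17 bp
Sorted largest to smallest: 82, 49, 17, 17 bp.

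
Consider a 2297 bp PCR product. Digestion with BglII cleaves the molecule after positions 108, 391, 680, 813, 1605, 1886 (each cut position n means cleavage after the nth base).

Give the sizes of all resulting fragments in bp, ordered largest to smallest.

Linear molecule, 6 cuts → 7 fragments:
  108 − 0 = 108 bp
  391 − 108 = 283 bp
  680 − 391 = 289 bp
  813 − 680 = 133 bp
  1605 − 813 = 792 bp
  1886 − 1605 = 281 bp
  2297 − 1886 = 411 bp
Sorted largest to smallest: 792, 411, 289, 283, 281, 133, 108 bp.

792, 411, 289, 283, 281, 133, 108 bp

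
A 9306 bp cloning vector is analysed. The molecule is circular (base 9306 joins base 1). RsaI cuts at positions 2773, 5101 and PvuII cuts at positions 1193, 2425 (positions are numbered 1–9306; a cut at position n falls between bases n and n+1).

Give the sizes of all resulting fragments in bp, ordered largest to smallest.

Combined cut positions (sorted): 1193, 2425, 2773, 5101.
Circular molecule, 4 cuts → 4 fragments:
  2425 − 1193 = 1232 bp
  2773 − 2425 = 348 bp
  5101 − 2773 = 2328 bp
  wrap: 9306 − 5101 + 1193 = 5398 bp
Sorted largest to smallest: 5398, 2328, 1232, 348 bp.

5398, 2328, 1232, 348 bp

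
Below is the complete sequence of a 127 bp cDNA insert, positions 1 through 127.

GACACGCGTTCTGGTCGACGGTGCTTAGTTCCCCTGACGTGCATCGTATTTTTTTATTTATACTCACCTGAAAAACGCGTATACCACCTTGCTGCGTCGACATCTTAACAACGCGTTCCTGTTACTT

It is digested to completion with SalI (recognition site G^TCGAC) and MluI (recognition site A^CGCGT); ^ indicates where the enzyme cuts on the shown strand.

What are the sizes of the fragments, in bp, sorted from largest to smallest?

61, 21, 16, 15, 10, 4 bp

SalI sites (GTCGAC) start at positions 14, 96.
SalI cuts after the first base of each site, so after positions 14, 96.
MluI sites (ACGCGT) start at positions 4, 75, 111.
MluI cuts after the first base of each site, so after positions 4, 75, 111.
Combined cut positions: 4, 14, 75, 96, 111.
Linear molecule, 5 cuts → 6 fragments:
  1–4 → 4 bp
  5–14 → 10 bp
  15–75 → 61 bp
  76–96 → 21 bp
  97–111 → 15 bp
  112–127 → 16 bp
Sorted largest to smallest: 61, 21, 16, 15, 10, 4 bp.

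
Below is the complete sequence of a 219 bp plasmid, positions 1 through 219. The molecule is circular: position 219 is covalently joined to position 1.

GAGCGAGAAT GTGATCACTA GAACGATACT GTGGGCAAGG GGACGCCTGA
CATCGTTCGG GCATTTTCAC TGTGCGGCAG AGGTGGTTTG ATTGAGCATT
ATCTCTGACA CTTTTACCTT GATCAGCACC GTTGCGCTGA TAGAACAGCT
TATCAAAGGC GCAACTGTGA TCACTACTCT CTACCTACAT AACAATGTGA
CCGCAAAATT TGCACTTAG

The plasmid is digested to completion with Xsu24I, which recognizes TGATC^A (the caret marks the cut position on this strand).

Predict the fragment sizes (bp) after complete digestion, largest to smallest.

Xsu24I sites (TGATCA) start at positions 12, 120, 168.
Xsu24I cuts after base 5 of each site (before the last base), so after positions 16, 124, 172.
Circular molecule, 3 cuts → 3 fragments:
  17–124 → 108 bp
  125–172 → 48 bp
  173–219 then 1–16 → 47 + 16 = 63 bp
Sorted largest to smallest: 108, 63, 48 bp.

108, 63, 48 bp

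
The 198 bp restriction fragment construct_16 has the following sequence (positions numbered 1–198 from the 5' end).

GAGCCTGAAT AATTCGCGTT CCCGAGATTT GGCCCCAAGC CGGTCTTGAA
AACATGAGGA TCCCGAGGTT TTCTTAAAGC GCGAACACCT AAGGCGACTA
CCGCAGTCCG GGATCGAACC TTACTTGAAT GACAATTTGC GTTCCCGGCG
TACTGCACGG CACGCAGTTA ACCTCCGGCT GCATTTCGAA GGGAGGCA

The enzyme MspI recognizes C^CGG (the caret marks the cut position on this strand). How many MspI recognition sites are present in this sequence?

4

CCGG occurs starting at positions 40, 108, 145, 175.
MspI cuts at 4 sites.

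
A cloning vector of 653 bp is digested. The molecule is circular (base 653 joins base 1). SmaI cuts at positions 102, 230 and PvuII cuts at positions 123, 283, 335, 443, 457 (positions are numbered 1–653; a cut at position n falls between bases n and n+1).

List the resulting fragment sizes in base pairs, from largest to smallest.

Combined cut positions (sorted): 102, 123, 230, 283, 335, 443, 457.
Circular molecule, 7 cuts → 7 fragments:
  123 − 102 = 21 bp
  230 − 123 = 107 bp
  283 − 230 = 53 bp
  335 − 283 = 52 bp
  443 − 335 = 108 bp
  457 − 443 = 14 bp
  wrap: 653 − 457 + 102 = 298 bp
Sorted largest to smallest: 298, 108, 107, 53, 52, 21, 14 bp.

298, 108, 107, 53, 52, 21, 14 bp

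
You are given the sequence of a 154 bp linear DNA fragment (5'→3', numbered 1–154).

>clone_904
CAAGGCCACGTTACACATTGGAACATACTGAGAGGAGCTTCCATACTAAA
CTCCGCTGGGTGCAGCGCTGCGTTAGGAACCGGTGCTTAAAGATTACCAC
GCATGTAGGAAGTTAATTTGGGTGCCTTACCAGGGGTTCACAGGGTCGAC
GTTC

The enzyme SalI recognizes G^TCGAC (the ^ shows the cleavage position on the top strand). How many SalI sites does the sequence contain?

GTCGAC occurs starting at position 145.
SalI cuts at 1 site.

1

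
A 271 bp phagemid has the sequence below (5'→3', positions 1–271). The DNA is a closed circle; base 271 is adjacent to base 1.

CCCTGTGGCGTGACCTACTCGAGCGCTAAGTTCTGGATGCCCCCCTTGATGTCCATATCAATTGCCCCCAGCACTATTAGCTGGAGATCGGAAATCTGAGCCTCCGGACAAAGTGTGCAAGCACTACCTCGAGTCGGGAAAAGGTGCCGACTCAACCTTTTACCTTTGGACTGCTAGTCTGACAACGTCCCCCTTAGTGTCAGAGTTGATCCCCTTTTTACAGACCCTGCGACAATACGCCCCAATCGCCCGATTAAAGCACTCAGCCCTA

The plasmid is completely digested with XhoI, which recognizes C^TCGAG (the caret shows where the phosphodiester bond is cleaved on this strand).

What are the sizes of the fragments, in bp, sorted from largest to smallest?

XhoI sites (CTCGAG) start at positions 18, 128.
XhoI cuts after the first base of each site, so after positions 18, 128.
Circular molecule, 2 cuts → 2 fragments:
  19–128 → 110 bp
  129–271 then 1–18 → 143 + 18 = 161 bp
Sorted largest to smallest: 161, 110 bp.

161, 110 bp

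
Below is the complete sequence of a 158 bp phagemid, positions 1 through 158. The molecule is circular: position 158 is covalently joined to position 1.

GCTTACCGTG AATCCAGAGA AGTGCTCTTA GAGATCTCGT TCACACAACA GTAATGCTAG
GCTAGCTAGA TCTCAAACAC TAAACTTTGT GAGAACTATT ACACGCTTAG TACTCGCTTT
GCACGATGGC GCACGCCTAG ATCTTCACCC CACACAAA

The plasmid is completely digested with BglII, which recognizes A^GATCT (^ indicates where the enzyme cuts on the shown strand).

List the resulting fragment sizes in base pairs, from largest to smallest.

BglII sites (AGATCT) start at positions 32, 68, 139.
BglII cuts after the first base of each site, so after positions 32, 68, 139.
Circular molecule, 3 cuts → 3 fragments:
  33–68 → 36 bp
  69–139 → 71 bp
  140–158 then 1–32 → 19 + 32 = 51 bp
Sorted largest to smallest: 71, 51, 36 bp.

71, 51, 36 bp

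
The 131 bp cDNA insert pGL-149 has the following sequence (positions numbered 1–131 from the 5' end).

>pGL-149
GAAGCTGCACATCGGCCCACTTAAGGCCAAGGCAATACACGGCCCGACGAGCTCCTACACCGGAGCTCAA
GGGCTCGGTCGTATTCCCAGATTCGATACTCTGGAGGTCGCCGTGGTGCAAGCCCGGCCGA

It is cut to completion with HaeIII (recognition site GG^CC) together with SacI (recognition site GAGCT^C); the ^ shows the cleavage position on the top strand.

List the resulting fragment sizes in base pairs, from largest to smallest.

HaeIII sites (GGCC) start at positions 14, 25, 41, 126.
HaeIII cuts after base 2 of each site, so after positions 15, 26, 42, 127.
SacI sites (GAGCTC) start at positions 49, 63.
SacI cuts after base 5 of each site (before the last base), so after positions 53, 67.
Combined cut positions: 15, 26, 42, 53, 67, 127.
Linear molecule, 6 cuts → 7 fragments:
  1–15 → 15 bp
  16–26 → 11 bp
  27–42 → 16 bp
  43–53 → 11 bp
  54–67 → 14 bp
  68–127 → 60 bp
  128–131 → 4 bp
Sorted largest to smallest: 60, 16, 15, 14, 11, 11, 4 bp.

60, 16, 15, 14, 11, 11, 4 bp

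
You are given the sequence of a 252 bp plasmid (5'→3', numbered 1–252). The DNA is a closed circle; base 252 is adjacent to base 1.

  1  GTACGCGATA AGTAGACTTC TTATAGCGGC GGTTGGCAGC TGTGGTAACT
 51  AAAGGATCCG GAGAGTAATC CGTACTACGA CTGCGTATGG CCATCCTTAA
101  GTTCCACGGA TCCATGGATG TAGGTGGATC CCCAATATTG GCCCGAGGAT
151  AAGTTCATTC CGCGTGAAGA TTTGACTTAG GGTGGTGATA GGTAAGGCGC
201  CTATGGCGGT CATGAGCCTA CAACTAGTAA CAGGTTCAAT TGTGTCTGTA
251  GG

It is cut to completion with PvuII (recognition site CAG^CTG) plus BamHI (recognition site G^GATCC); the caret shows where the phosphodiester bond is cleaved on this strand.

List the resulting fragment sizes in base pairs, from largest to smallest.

165, 54, 18, 15 bp

The PvuII site (CAGCTG) starts at position 37.
PvuII cuts after base 3 of each site, so after position 39.
BamHI sites (GGATCC) start at positions 54, 108, 126.
BamHI cuts after the first base of each site, so after positions 54, 108, 126.
Combined cut positions: 39, 54, 108, 126.
Circular molecule, 4 cuts → 4 fragments:
  40–54 → 15 bp
  55–108 → 54 bp
  109–126 → 18 bp
  127–252 then 1–39 → 126 + 39 = 165 bp
Sorted largest to smallest: 165, 54, 18, 15 bp.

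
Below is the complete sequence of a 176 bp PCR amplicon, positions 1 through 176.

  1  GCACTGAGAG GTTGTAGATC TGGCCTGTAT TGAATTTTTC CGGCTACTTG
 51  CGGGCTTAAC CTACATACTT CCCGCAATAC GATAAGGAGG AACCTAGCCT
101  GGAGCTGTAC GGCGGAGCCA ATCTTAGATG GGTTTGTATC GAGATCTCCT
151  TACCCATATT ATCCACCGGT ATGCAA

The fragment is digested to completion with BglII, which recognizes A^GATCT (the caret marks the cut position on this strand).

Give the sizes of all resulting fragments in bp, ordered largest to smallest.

BglII sites (AGATCT) start at positions 16, 142.
BglII cuts after the first base of each site, so after positions 16, 142.
Linear molecule, 2 cuts → 3 fragments:
  1–16 → 16 bp
  17–142 → 126 bp
  143–176 → 34 bp
Sorted largest to smallest: 126, 34, 16 bp.

126, 34, 16 bp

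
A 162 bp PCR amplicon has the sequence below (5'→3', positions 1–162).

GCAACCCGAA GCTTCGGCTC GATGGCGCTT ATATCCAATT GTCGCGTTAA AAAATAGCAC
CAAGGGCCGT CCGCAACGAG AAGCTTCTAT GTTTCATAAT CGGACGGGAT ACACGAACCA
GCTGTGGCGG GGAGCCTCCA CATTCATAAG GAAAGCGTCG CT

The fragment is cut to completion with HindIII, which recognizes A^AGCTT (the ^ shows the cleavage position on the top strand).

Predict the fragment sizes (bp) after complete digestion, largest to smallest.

HindIII sites (AAGCTT) start at positions 9, 81.
HindIII cuts after the first base of each site, so after positions 9, 81.
Linear molecule, 2 cuts → 3 fragments:
  1–9 → 9 bp
  10–81 → 72 bp
  82–162 → 81 bp
Sorted largest to smallest: 81, 72, 9 bp.

81, 72, 9 bp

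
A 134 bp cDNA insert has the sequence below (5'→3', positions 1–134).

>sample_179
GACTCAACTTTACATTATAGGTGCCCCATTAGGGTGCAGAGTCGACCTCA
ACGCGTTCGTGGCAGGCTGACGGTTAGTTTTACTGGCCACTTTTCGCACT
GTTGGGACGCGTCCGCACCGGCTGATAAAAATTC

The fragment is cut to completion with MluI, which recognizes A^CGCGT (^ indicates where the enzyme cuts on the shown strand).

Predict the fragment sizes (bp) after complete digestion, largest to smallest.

MluI sites (ACGCGT) start at positions 51, 107.
MluI cuts after the first base of each site, so after positions 51, 107.
Linear molecule, 2 cuts → 3 fragments:
  1–51 → 51 bp
  52–107 → 56 bp
  108–134 → 27 bp
Sorted largest to smallest: 56, 51, 27 bp.

56, 51, 27 bp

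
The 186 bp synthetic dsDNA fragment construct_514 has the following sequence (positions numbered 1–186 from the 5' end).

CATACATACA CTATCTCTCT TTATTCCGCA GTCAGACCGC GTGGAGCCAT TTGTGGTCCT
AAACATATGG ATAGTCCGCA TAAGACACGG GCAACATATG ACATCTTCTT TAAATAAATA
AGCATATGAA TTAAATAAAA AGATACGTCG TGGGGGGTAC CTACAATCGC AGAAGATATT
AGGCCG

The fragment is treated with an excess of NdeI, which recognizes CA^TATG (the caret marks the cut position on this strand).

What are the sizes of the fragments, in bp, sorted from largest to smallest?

NdeI sites (CATATG) start at positions 64, 95, 123.
NdeI cuts after base 2 of each site, so after positions 65, 96, 124.
Linear molecule, 3 cuts → 4 fragments:
  1–65 → 65 bp
  66–96 → 31 bp
  97–124 → 28 bp
  125–186 → 62 bp
Sorted largest to smallest: 65, 62, 31, 28 bp.

65, 62, 31, 28 bp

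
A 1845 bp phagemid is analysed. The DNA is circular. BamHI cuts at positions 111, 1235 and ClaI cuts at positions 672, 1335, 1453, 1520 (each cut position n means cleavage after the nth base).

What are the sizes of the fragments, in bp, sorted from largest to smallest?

563, 561, 436, 118, 100, 67 bp

Combined cut positions (sorted): 111, 672, 1235, 1335, 1453, 1520.
Circular molecule, 6 cuts → 6 fragments:
  672 − 111 = 561 bp
  1235 − 672 = 563 bp
  1335 − 1235 = 100 bp
  1453 − 1335 = 118 bp
  1520 − 1453 = 67 bp
  wrap: 1845 − 1520 + 111 = 436 bp
Sorted largest to smallest: 563, 561, 436, 118, 100, 67 bp.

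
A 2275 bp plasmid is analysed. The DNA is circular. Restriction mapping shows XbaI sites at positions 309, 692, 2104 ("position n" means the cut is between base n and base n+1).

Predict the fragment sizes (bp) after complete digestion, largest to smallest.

Circular molecule, 3 cuts → 3 fragments:
  692 − 309 = 383 bp
  2104 − 692 = 1412 bp
  wrap: 2275 − 2104 + 309 = 480 bp
Sorted largest to smallest: 1412, 480, 383 bp.

1412, 480, 383 bp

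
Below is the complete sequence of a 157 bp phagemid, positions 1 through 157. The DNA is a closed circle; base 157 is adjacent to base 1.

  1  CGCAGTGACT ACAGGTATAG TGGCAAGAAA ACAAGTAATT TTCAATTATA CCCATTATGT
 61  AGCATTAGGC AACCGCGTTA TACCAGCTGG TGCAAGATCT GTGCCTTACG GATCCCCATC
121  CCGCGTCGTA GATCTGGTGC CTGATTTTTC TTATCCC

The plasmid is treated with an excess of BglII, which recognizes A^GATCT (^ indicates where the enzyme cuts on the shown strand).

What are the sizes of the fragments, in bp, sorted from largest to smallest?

BglII sites (AGATCT) start at positions 95, 130.
BglII cuts after the first base of each site, so after positions 95, 130.
Circular molecule, 2 cuts → 2 fragments:
  96–130 → 35 bp
  131–157 then 1–95 → 27 + 95 = 122 bp
Sorted largest to smallest: 122, 35 bp.

122, 35 bp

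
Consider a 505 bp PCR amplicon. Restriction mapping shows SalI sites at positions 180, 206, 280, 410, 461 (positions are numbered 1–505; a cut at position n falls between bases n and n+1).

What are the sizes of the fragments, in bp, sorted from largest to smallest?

180, 130, 74, 51, 44, 26 bp

Linear molecule, 5 cuts → 6 fragments:
  180 − 0 = 180 bp
  206 − 180 = 26 bp
  280 − 206 = 74 bp
  410 − 280 = 130 bp
  461 − 410 = 51 bp
  505 − 461 = 44 bp
Sorted largest to smallest: 180, 130, 74, 51, 44, 26 bp.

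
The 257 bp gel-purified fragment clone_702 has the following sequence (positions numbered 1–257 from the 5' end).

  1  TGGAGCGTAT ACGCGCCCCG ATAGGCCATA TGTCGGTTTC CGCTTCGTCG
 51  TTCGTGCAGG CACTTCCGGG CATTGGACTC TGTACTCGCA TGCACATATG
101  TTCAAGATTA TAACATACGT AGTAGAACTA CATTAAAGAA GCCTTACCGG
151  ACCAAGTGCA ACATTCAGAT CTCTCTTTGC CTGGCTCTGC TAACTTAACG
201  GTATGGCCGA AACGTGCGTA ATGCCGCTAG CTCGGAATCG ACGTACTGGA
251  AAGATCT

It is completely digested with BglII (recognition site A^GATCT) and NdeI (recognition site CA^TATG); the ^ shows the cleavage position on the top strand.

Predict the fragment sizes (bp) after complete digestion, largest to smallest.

BglII sites (AGATCT) start at positions 167, 252.
BglII cuts after the first base of each site, so after positions 167, 252.
NdeI sites (CATATG) start at positions 27, 95.
NdeI cuts after base 2 of each site, so after positions 28, 96.
Combined cut positions: 28, 96, 167, 252.
Linear molecule, 4 cuts → 5 fragments:
  1–28 → 28 bp
  29–96 → 68 bp
  97–167 → 71 bp
  168–252 → 85 bp
  253–257 → 5 bp
Sorted largest to smallest: 85, 71, 68, 28, 5 bp.

85, 71, 68, 28, 5 bp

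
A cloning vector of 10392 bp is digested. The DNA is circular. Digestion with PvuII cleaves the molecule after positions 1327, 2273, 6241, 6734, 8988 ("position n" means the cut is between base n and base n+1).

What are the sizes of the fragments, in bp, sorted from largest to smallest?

Circular molecule, 5 cuts → 5 fragments:
  2273 − 1327 = 946 bp
  6241 − 2273 = 3968 bp
  6734 − 6241 = 493 bp
  8988 − 6734 = 2254 bp
  wrap: 10392 − 8988 + 1327 = 2731 bp
Sorted largest to smallest: 3968, 2731, 2254, 946, 493 bp.

3968, 2731, 2254, 946, 493 bp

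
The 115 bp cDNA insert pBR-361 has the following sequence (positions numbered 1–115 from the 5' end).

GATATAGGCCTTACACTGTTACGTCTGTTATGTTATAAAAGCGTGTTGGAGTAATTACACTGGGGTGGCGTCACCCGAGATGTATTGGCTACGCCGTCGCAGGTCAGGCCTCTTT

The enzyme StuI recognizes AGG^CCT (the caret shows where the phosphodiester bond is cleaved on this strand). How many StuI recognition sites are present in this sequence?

AGGCCT occurs starting at positions 6, 106.
StuI cuts at 2 sites.

2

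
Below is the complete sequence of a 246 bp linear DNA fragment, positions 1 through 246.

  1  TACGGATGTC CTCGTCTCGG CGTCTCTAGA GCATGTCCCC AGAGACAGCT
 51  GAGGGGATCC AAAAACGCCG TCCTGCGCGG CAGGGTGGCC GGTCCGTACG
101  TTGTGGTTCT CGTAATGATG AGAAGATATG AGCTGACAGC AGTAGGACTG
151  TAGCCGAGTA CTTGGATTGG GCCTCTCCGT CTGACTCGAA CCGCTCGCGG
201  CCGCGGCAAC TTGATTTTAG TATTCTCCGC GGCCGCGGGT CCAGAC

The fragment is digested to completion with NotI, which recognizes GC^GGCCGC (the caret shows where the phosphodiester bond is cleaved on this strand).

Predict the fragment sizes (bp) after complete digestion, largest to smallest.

198, 32, 16 bp

NotI sites (GCGGCCGC) start at positions 197, 229.
NotI cuts after base 2 of each site, so after positions 198, 230.
Linear molecule, 2 cuts → 3 fragments:
  1–198 → 198 bp
  199–230 → 32 bp
  231–246 → 16 bp
Sorted largest to smallest: 198, 32, 16 bp.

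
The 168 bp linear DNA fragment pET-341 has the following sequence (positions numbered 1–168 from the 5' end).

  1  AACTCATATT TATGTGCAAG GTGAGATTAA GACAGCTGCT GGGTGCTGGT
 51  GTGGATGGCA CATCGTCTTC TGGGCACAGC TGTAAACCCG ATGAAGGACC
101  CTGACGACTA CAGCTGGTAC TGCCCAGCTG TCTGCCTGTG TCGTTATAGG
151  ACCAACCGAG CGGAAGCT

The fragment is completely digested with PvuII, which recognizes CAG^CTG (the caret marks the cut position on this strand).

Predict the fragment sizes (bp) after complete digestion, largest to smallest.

44, 41, 35, 34, 14 bp

PvuII sites (CAGCTG) start at positions 33, 77, 111, 125.
PvuII cuts after base 3 of each site, so after positions 35, 79, 113, 127.
Linear molecule, 4 cuts → 5 fragments:
  1–35 → 35 bp
  36–79 → 44 bp
  80–113 → 34 bp
  114–127 → 14 bp
  128–168 → 41 bp
Sorted largest to smallest: 44, 41, 35, 34, 14 bp.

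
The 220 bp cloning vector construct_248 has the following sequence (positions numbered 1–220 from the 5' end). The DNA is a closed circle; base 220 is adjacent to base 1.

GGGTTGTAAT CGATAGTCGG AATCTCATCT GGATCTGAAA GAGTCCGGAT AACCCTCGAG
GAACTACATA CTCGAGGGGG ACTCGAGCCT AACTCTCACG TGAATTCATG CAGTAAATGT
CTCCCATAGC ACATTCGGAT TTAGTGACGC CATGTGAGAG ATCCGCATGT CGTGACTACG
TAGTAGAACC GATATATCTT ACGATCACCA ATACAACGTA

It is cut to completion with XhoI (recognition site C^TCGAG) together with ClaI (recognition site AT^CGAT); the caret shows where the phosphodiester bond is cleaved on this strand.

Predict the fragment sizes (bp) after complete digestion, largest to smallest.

148, 45, 16, 11 bp

XhoI sites (CTCGAG) start at positions 55, 71, 82.
XhoI cuts after the first base of each site, so after positions 55, 71, 82.
The ClaI site (ATCGAT) starts at position 9.
ClaI cuts after base 2 of each site, so after position 10.
Combined cut positions: 10, 55, 71, 82.
Circular molecule, 4 cuts → 4 fragments:
  11–55 → 45 bp
  56–71 → 16 bp
  72–82 → 11 bp
  83–220 then 1–10 → 138 + 10 = 148 bp
Sorted largest to smallest: 148, 45, 16, 11 bp.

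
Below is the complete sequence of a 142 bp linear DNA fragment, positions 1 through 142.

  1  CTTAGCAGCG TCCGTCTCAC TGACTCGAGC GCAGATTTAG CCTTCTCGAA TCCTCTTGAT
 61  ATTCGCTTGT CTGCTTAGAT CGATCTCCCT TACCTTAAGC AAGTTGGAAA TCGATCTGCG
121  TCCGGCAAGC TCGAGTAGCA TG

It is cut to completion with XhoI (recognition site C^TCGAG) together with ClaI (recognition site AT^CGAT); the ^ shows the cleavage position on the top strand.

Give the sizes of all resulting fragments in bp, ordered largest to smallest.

56, 31, 24, 19, 12 bp

XhoI sites (CTCGAG) start at positions 24, 130.
XhoI cuts after the first base of each site, so after positions 24, 130.
ClaI sites (ATCGAT) start at positions 79, 110.
ClaI cuts after base 2 of each site, so after positions 80, 111.
Combined cut positions: 24, 80, 111, 130.
Linear molecule, 4 cuts → 5 fragments:
  1–24 → 24 bp
  25–80 → 56 bp
  81–111 → 31 bp
  112–130 → 19 bp
  131–142 → 12 bp
Sorted largest to smallest: 56, 31, 24, 19, 12 bp.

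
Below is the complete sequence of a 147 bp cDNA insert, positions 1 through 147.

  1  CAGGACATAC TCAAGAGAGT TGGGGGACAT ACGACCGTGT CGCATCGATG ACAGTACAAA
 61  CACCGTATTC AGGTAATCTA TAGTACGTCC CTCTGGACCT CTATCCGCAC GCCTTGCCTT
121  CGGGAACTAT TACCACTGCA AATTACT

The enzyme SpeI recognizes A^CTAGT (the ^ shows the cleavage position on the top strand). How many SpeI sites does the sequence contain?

0

No occurrence of ACTAGT is present in the sequence.
SpeI does not cut: 0 sites.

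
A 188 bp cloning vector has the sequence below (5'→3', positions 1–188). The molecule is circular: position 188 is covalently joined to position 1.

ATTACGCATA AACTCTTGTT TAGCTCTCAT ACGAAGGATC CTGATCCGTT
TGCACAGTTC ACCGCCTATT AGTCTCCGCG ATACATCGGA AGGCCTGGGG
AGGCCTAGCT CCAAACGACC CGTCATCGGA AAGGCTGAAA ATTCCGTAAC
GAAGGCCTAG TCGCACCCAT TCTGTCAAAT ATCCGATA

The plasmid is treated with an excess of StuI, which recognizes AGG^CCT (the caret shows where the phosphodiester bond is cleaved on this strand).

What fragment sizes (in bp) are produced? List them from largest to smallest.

126, 52, 10 bp

StuI sites (AGGCCT) start at positions 91, 101, 153.
StuI cuts after base 3 of each site, so after positions 93, 103, 155.
Circular molecule, 3 cuts → 3 fragments:
  94–103 → 10 bp
  104–155 → 52 bp
  156–188 then 1–93 → 33 + 93 = 126 bp
Sorted largest to smallest: 126, 52, 10 bp.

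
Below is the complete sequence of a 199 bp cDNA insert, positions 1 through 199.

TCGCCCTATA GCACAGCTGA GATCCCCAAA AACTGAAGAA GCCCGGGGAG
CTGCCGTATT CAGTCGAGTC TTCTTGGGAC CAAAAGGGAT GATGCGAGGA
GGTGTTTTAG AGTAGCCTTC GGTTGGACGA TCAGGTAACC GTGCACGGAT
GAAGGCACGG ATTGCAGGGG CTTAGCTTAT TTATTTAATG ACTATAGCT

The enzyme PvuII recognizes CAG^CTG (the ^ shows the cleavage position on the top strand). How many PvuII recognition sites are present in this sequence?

CAGCTG occurs starting at position 14.
PvuII cuts at 1 site.

1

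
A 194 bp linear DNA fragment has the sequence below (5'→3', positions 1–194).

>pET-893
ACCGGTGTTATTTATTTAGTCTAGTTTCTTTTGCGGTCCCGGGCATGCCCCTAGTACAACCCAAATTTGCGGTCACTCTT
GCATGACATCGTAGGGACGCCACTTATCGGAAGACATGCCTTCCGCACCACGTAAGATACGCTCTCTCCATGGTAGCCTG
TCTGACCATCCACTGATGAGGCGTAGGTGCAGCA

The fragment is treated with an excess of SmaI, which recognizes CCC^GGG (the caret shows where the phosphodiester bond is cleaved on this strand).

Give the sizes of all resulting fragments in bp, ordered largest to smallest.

154, 40 bp

The SmaI site (CCCGGG) starts at position 38.
SmaI cuts after base 3 of each site, so after position 40.
Linear molecule, 1 cut → 2 fragments:
  1–40 → 40 bp
  41–194 → 154 bp
Sorted largest to smallest: 154, 40 bp.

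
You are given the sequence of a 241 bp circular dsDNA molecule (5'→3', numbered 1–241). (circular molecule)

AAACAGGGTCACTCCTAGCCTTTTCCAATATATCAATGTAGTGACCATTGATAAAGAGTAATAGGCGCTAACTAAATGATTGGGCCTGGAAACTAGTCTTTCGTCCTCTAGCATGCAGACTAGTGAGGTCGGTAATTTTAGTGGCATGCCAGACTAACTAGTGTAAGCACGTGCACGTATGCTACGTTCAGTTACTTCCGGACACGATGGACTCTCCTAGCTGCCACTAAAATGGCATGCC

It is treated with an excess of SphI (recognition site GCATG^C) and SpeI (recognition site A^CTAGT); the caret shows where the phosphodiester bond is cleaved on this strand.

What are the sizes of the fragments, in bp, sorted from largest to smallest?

94, 82, 29, 23, 9, 4 bp

SphI sites (GCATGC) start at positions 111, 144, 235.
SphI cuts after base 5 of each site (before the last base), so after positions 115, 148, 239.
SpeI sites (ACTAGT) start at positions 92, 119, 157.
SpeI cuts after the first base of each site, so after positions 92, 119, 157.
Combined cut positions: 92, 115, 119, 148, 157, 239.
Circular molecule, 6 cuts → 6 fragments:
  93–115 → 23 bp
  116–119 → 4 bp
  120–148 → 29 bp
  149–157 → 9 bp
  158–239 → 82 bp
  240–241 then 1–92 → 2 + 92 = 94 bp
Sorted largest to smallest: 94, 82, 29, 23, 9, 4 bp.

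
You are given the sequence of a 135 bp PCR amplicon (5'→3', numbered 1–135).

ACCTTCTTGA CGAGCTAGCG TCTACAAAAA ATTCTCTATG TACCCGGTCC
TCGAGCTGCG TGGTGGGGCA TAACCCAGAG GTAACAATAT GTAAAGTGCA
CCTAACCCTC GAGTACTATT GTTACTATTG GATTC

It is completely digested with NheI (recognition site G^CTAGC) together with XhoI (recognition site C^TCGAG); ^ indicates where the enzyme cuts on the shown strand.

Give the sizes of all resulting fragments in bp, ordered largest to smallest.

58, 36, 27, 14 bp

The NheI site (GCTAGC) starts at position 14.
NheI cuts after the first base of each site, so after position 14.
XhoI sites (CTCGAG) start at positions 50, 108.
XhoI cuts after the first base of each site, so after positions 50, 108.
Combined cut positions: 14, 50, 108.
Linear molecule, 3 cuts → 4 fragments:
  1–14 → 14 bp
  15–50 → 36 bp
  51–108 → 58 bp
  109–135 → 27 bp
Sorted largest to smallest: 58, 36, 27, 14 bp.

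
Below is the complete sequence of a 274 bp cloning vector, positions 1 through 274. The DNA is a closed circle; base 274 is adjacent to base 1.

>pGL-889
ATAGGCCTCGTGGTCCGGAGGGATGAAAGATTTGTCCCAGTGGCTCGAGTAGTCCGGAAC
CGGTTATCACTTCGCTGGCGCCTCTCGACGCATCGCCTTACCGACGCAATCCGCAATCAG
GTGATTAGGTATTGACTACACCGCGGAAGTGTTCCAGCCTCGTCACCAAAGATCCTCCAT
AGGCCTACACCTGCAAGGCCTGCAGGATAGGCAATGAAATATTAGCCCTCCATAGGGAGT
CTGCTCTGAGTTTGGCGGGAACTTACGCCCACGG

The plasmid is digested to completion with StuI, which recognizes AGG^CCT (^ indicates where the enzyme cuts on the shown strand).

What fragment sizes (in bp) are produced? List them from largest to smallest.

StuI sites (AGGCCT) start at positions 3, 181, 196.
StuI cuts after base 3 of each site, so after positions 5, 183, 198.
Circular molecule, 3 cuts → 3 fragments:
  6–183 → 178 bp
  184–198 → 15 bp
  199–274 then 1–5 → 76 + 5 = 81 bp
Sorted largest to smallest: 178, 81, 15 bp.

178, 81, 15 bp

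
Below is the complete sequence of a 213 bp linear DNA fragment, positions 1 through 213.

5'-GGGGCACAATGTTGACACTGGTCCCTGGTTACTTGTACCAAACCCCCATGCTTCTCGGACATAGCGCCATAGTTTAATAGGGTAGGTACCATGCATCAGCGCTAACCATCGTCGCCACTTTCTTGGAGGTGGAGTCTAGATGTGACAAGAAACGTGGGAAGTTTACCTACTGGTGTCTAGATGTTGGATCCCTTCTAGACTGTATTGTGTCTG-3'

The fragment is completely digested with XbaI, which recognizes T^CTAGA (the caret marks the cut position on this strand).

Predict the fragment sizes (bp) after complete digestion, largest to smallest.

135, 41, 19, 18 bp

XbaI sites (TCTAGA) start at positions 135, 176, 194.
XbaI cuts after the first base of each site, so after positions 135, 176, 194.
Linear molecule, 3 cuts → 4 fragments:
  1–135 → 135 bp
  136–176 → 41 bp
  177–194 → 18 bp
  195–213 → 19 bp
Sorted largest to smallest: 135, 41, 19, 18 bp.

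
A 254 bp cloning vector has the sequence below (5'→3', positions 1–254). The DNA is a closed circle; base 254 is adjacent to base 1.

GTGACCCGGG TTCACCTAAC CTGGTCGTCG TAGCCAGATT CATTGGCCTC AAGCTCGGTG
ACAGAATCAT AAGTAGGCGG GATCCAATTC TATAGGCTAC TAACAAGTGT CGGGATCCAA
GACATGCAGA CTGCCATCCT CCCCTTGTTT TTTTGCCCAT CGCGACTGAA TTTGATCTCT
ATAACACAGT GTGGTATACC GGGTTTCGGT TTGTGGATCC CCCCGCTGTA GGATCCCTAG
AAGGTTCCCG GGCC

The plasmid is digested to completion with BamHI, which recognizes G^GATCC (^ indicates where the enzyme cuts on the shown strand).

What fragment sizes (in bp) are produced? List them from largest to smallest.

BamHI sites (GGATCC) start at positions 80, 113, 215, 231.
BamHI cuts after the first base of each site, so after positions 80, 113, 215, 231.
Circular molecule, 4 cuts → 4 fragments:
  81–113 → 33 bp
  114–215 → 102 bp
  216–231 → 16 bp
  232–254 then 1–80 → 23 + 80 = 103 bp
Sorted largest to smallest: 103, 102, 33, 16 bp.

103, 102, 33, 16 bp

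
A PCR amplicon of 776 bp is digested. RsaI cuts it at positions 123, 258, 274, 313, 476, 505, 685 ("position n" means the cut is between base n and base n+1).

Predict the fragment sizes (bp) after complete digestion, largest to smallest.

180, 163, 135, 123, 91, 39, 29, 16 bp

Linear molecule, 7 cuts → 8 fragments:
  123 − 0 = 123 bp
  258 − 123 = 135 bp
  274 − 258 = 16 bp
  313 − 274 = 39 bp
  476 − 313 = 163 bp
  505 − 476 = 29 bp
  685 − 505 = 180 bp
  776 − 685 = 91 bp
Sorted largest to smallest: 180, 163, 135, 123, 91, 39, 29, 16 bp.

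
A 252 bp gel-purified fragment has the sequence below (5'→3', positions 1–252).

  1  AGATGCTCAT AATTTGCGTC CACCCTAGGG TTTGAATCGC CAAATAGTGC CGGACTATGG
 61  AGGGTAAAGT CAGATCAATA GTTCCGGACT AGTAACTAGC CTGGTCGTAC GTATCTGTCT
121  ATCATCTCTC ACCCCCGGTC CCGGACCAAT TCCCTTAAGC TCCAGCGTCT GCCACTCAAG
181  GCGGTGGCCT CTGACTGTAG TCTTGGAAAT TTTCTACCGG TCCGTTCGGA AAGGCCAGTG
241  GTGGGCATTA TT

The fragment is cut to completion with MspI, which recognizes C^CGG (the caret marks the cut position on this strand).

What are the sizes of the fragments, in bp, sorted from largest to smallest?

MspI sites (CCGG) start at positions 50, 84, 135, 141, 217.
MspI cuts after the first base of each site, so after positions 50, 84, 135, 141, 217.
Linear molecule, 5 cuts → 6 fragments:
  1–50 → 50 bp
  51–84 → 34 bp
  85–135 → 51 bp
  136–141 → 6 bp
  142–217 → 76 bp
  218–252 → 35 bp
Sorted largest to smallest: 76, 51, 50, 35, 34, 6 bp.

76, 51, 50, 35, 34, 6 bp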